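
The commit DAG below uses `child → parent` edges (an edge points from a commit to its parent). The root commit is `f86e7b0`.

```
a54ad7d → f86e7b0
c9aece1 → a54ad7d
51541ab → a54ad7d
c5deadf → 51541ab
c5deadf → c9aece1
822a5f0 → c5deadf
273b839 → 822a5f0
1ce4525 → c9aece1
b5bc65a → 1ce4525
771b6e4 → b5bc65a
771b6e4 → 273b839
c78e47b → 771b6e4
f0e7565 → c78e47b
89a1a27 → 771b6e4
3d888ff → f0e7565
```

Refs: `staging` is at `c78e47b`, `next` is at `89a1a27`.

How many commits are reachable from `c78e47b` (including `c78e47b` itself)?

11

Walking parent pointers from c78e47b: reachable set = {1ce4525, 273b839, 51541ab, 771b6e4, 822a5f0, a54ad7d, b5bc65a, c5deadf, c78e47b, c9aece1, f86e7b0}.
That is 11 commits.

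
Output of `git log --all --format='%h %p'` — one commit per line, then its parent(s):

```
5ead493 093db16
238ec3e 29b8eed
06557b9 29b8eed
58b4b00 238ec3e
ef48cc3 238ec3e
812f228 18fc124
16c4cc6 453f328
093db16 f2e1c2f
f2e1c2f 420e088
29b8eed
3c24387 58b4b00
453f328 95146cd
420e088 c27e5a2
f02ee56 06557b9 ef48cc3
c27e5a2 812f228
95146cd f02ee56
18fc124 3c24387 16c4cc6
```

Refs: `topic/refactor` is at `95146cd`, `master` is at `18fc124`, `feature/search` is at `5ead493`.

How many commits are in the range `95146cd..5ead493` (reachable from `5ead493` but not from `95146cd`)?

Reachable from 5ead493: {06557b9, 093db16, 16c4cc6, 18fc124, 238ec3e, 29b8eed, 3c24387, 420e088, 453f328, 58b4b00, 5ead493, 812f228, 95146cd, c27e5a2, ef48cc3, f02ee56, f2e1c2f}.
Reachable from 95146cd: {06557b9, 238ec3e, 29b8eed, 95146cd, ef48cc3, f02ee56}.
In 5ead493's history but not 95146cd's: {093db16, 16c4cc6, 18fc124, 3c24387, 420e088, 453f328, 58b4b00, 5ead493, 812f228, c27e5a2, f2e1c2f} — 11 commits.

11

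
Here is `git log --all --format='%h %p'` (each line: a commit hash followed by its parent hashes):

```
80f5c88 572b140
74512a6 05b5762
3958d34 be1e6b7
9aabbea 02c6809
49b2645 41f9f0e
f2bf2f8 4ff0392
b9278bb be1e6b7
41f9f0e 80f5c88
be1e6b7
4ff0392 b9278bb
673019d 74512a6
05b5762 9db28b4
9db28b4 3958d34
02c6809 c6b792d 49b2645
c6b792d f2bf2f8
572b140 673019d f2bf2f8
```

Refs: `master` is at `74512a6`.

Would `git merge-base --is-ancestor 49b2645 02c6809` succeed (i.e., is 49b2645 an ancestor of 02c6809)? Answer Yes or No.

Yes

Ancestors of 02c6809 (commits reachable by following parents): {02c6809, 05b5762, 3958d34, 41f9f0e, 49b2645, 4ff0392, 572b140, 673019d, 74512a6, 80f5c88, 9db28b4, b9278bb, be1e6b7, c6b792d, f2bf2f8}.
49b2645 is in that set, so it is an ancestor of 02c6809.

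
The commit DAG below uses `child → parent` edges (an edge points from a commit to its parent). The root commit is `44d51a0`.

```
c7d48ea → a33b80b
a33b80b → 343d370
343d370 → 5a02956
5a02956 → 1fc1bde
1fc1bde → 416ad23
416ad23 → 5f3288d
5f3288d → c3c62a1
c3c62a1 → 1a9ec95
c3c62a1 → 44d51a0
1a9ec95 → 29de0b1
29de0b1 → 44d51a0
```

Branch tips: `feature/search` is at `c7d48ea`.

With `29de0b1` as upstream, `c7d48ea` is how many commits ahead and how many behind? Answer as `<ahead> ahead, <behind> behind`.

9 ahead, 0 behind

Reachable from c7d48ea: {1a9ec95, 1fc1bde, 29de0b1, 343d370, 416ad23, 44d51a0, 5a02956, 5f3288d, a33b80b, c3c62a1, c7d48ea}.
Reachable from 29de0b1: {29de0b1, 44d51a0}.
Only in c7d48ea's history (ahead): {1a9ec95, 1fc1bde, 343d370, 416ad23, 5a02956, 5f3288d, a33b80b, c3c62a1, c7d48ea} — 9.
Only in 29de0b1's history (behind): {} — 0.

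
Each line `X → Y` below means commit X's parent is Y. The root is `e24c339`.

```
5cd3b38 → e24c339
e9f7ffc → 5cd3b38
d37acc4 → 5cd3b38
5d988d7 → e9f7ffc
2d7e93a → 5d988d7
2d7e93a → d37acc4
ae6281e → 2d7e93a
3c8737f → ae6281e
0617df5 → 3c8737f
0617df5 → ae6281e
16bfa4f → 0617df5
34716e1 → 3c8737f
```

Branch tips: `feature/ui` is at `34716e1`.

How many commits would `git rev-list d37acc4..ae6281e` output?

Reachable from ae6281e: {2d7e93a, 5cd3b38, 5d988d7, ae6281e, d37acc4, e24c339, e9f7ffc}.
Reachable from d37acc4: {5cd3b38, d37acc4, e24c339}.
In ae6281e's history but not d37acc4's: {2d7e93a, 5d988d7, ae6281e, e9f7ffc} — 4 commits.

4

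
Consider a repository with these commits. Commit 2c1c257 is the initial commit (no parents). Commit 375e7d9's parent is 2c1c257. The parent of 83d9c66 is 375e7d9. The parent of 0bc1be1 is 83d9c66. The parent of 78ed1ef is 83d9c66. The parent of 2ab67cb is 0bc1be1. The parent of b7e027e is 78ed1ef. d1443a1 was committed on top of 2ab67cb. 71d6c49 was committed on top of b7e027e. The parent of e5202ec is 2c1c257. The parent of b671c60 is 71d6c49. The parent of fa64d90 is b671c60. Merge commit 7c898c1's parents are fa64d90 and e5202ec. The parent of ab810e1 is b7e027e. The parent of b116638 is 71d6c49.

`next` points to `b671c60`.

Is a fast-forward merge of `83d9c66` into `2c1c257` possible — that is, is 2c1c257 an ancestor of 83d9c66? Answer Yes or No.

Yes

A fast-forward from 2c1c257 to 83d9c66 is possible iff 2c1c257 is an ancestor of 83d9c66.
Ancestors of 83d9c66: {2c1c257, 375e7d9, 83d9c66}.
2c1c257 is among them, so fast-forward is possible.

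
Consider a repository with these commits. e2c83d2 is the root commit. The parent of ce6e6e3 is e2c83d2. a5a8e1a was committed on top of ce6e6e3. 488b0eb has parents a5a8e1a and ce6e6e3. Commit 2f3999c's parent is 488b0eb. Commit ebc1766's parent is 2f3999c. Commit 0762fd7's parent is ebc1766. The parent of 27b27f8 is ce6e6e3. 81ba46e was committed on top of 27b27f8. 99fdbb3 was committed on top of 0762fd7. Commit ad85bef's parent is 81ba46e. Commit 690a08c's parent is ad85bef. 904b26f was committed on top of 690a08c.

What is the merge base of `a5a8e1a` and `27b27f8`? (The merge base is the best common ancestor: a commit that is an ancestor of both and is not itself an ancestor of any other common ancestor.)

ce6e6e3

Ancestors of a5a8e1a: {a5a8e1a, ce6e6e3, e2c83d2}.
Ancestors of 27b27f8: {27b27f8, ce6e6e3, e2c83d2}.
Common ancestors: {ce6e6e3, e2c83d2}.
Among these, ce6e6e3 is not an ancestor of any other common ancestor — it is the merge base.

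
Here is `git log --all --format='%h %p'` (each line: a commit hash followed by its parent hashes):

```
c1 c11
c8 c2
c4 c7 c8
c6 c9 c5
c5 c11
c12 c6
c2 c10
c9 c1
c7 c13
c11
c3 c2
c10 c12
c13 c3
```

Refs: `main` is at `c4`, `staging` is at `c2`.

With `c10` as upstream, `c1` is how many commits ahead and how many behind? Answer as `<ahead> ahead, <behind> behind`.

0 ahead, 5 behind

Reachable from c1: {c1, c11}.
Reachable from c10: {c1, c10, c11, c12, c5, c6, c9}.
Only in c1's history (ahead): {} — 0.
Only in c10's history (behind): {c10, c12, c5, c6, c9} — 5.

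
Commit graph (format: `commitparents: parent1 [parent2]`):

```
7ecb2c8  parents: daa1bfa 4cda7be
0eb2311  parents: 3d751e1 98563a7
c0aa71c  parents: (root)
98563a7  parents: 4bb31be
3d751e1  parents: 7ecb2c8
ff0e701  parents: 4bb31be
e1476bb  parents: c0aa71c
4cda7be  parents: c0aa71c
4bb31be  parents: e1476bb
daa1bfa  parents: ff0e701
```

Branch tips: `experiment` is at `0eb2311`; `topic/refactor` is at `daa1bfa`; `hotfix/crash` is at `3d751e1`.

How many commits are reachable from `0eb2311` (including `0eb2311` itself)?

10

Walking parent pointers from 0eb2311: reachable set = {0eb2311, 3d751e1, 4bb31be, 4cda7be, 7ecb2c8, 98563a7, c0aa71c, daa1bfa, e1476bb, ff0e701}.
That is 10 commits.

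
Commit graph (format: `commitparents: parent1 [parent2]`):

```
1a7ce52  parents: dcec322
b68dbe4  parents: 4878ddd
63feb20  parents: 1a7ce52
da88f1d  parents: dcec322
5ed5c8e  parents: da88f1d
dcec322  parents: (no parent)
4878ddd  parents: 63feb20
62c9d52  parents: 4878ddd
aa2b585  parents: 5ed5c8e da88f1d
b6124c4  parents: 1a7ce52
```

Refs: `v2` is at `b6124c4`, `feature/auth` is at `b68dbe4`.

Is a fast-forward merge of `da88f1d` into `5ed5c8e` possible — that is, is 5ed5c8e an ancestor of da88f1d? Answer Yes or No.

A fast-forward from 5ed5c8e to da88f1d is possible iff 5ed5c8e is an ancestor of da88f1d.
Ancestors of da88f1d: {da88f1d, dcec322}.
5ed5c8e is not among them, so fast-forward is not possible.

No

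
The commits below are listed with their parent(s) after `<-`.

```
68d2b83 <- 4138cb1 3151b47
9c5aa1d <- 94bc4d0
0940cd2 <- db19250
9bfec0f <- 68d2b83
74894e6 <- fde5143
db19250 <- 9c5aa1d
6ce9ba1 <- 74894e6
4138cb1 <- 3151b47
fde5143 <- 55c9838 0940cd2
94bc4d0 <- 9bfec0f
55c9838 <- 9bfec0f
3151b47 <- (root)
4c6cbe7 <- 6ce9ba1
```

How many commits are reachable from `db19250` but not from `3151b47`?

Reachable from db19250: {3151b47, 4138cb1, 68d2b83, 94bc4d0, 9bfec0f, 9c5aa1d, db19250}.
Reachable from 3151b47: {3151b47}.
In db19250's history but not 3151b47's: {4138cb1, 68d2b83, 94bc4d0, 9bfec0f, 9c5aa1d, db19250} — 6 commits.

6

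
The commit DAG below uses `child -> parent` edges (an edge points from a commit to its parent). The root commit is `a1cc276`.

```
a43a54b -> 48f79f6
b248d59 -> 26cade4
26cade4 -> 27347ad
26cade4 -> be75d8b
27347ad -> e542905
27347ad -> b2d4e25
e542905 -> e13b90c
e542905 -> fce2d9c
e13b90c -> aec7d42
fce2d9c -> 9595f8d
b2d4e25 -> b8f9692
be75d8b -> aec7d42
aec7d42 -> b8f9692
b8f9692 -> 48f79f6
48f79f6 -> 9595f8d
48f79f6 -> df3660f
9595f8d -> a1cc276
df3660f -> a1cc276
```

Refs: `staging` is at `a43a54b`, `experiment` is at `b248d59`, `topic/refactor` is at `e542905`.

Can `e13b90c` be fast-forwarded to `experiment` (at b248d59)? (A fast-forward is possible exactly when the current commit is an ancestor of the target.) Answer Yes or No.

A fast-forward from e13b90c to b248d59 is possible iff e13b90c is an ancestor of b248d59.
Ancestors of b248d59: {26cade4, 27347ad, 48f79f6, 9595f8d, a1cc276, aec7d42, b248d59, b2d4e25, b8f9692, be75d8b, df3660f, e13b90c, e542905, fce2d9c}.
e13b90c is among them, so fast-forward is possible.

Yes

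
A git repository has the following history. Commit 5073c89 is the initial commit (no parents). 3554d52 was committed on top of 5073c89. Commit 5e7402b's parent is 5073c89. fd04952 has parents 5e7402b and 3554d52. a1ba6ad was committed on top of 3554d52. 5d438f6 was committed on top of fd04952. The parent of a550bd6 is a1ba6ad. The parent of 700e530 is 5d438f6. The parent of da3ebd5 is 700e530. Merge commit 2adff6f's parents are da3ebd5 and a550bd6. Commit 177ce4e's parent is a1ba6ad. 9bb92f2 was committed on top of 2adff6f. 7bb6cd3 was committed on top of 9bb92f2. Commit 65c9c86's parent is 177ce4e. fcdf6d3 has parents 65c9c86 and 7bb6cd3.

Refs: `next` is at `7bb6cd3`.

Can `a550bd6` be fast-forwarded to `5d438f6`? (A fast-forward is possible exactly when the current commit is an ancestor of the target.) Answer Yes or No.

No

A fast-forward from a550bd6 to 5d438f6 is possible iff a550bd6 is an ancestor of 5d438f6.
Ancestors of 5d438f6: {3554d52, 5073c89, 5d438f6, 5e7402b, fd04952}.
a550bd6 is not among them, so fast-forward is not possible.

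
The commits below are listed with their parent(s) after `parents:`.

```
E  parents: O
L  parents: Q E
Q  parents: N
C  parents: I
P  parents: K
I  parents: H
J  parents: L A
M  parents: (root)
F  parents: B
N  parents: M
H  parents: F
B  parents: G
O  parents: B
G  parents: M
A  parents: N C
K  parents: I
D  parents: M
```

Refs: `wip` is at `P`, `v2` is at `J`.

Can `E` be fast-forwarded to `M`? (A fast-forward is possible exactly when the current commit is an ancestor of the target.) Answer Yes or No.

No

A fast-forward from E to M is possible iff E is an ancestor of M.
Ancestors of M: {M}.
E is not among them, so fast-forward is not possible.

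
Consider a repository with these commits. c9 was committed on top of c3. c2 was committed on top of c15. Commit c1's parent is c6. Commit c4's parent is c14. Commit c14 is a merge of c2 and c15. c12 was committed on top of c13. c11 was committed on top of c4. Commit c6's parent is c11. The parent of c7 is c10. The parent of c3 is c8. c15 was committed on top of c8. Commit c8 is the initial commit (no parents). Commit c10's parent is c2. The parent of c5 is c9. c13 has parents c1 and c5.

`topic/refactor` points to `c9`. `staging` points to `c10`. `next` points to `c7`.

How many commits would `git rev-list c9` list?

3

Walking parent pointers from c9: reachable set = {c3, c8, c9}.
That is 3 commits.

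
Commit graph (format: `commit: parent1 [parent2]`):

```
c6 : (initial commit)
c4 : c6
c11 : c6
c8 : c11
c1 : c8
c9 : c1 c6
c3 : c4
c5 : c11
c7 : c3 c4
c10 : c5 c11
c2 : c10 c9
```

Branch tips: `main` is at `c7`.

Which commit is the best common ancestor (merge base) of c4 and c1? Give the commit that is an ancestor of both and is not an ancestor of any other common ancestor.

c6

Ancestors of c4: {c4, c6}.
Ancestors of c1: {c1, c11, c6, c8}.
Common ancestors: {c6}.
The only common ancestor is c6, so it is the merge base.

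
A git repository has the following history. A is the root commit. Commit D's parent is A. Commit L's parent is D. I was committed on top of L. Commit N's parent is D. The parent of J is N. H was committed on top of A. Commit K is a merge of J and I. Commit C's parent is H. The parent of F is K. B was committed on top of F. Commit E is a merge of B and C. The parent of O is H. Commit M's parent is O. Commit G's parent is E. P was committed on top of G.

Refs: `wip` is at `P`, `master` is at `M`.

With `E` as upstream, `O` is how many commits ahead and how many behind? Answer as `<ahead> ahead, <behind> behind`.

1 ahead, 10 behind

Reachable from O: {A, H, O}.
Reachable from E: {A, B, C, D, E, F, H, I, J, K, L, N}.
Only in O's history (ahead): {O} — 1.
Only in E's history (behind): {B, C, D, E, F, I, J, K, L, N} — 10.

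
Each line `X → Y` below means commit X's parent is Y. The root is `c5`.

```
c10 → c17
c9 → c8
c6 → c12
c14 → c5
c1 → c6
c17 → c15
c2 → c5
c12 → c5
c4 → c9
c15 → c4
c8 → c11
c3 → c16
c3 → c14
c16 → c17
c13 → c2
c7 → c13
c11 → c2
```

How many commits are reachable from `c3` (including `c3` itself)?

11

Walking parent pointers from c3: reachable set = {c11, c14, c15, c16, c17, c2, c3, c4, c5, c8, c9}.
That is 11 commits.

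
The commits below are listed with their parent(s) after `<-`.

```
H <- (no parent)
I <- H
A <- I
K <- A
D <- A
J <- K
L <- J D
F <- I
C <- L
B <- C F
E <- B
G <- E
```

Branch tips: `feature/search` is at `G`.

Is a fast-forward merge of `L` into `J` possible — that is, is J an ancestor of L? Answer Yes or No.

Yes

A fast-forward from J to L is possible iff J is an ancestor of L.
Ancestors of L: {A, D, H, I, J, K, L}.
J is among them, so fast-forward is possible.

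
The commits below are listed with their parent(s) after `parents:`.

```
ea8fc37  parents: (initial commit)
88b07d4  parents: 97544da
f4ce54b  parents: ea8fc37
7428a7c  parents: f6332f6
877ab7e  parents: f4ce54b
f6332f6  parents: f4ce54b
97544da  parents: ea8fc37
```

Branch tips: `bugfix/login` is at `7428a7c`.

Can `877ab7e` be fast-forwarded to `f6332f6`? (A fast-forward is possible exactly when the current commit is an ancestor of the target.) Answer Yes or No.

No

A fast-forward from 877ab7e to f6332f6 is possible iff 877ab7e is an ancestor of f6332f6.
Ancestors of f6332f6: {ea8fc37, f4ce54b, f6332f6}.
877ab7e is not among them, so fast-forward is not possible.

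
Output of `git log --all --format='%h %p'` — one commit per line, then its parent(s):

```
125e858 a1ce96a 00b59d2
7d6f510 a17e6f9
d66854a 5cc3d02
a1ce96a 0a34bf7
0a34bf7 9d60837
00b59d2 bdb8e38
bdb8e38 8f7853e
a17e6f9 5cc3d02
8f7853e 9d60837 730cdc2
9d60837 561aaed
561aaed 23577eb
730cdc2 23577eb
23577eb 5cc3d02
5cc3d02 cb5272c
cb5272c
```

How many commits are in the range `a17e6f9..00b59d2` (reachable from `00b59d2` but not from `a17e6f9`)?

Reachable from 00b59d2: {00b59d2, 23577eb, 561aaed, 5cc3d02, 730cdc2, 8f7853e, 9d60837, bdb8e38, cb5272c}.
Reachable from a17e6f9: {5cc3d02, a17e6f9, cb5272c}.
In 00b59d2's history but not a17e6f9's: {00b59d2, 23577eb, 561aaed, 730cdc2, 8f7853e, 9d60837, bdb8e38} — 7 commits.

7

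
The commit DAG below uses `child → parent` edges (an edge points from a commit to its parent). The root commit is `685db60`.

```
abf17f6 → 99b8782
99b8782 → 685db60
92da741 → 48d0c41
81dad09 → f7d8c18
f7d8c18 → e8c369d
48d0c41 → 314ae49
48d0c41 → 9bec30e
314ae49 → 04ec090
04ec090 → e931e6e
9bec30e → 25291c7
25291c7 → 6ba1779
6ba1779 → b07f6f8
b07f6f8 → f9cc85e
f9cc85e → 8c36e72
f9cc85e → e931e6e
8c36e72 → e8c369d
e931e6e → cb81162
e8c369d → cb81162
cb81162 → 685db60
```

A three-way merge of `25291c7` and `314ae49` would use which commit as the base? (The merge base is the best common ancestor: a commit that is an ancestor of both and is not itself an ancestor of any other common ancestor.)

e931e6e

Ancestors of 25291c7: {25291c7, 685db60, 6ba1779, 8c36e72, b07f6f8, cb81162, e8c369d, e931e6e, f9cc85e}.
Ancestors of 314ae49: {04ec090, 314ae49, 685db60, cb81162, e931e6e}.
Common ancestors: {685db60, cb81162, e931e6e}.
Among these, e931e6e is not an ancestor of any other common ancestor — it is the merge base.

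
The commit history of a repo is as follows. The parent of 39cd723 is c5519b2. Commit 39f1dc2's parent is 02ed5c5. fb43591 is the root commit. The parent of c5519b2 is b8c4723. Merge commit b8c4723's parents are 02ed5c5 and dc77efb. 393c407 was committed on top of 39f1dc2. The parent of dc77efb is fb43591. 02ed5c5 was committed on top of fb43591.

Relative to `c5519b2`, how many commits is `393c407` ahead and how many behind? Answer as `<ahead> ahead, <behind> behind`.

Reachable from 393c407: {02ed5c5, 393c407, 39f1dc2, fb43591}.
Reachable from c5519b2: {02ed5c5, b8c4723, c5519b2, dc77efb, fb43591}.
Only in 393c407's history (ahead): {393c407, 39f1dc2} — 2.
Only in c5519b2's history (behind): {b8c4723, c5519b2, dc77efb} — 3.

2 ahead, 3 behind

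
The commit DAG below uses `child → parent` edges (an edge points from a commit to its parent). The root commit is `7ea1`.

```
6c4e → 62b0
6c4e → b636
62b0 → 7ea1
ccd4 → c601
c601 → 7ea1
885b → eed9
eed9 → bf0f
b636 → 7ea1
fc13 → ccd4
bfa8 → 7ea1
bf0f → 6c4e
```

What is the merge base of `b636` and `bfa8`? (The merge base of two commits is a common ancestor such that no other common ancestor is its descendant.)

Ancestors of b636: {7ea1, b636}.
Ancestors of bfa8: {7ea1, bfa8}.
Common ancestors: {7ea1}.
The only common ancestor is 7ea1, so it is the merge base.

7ea1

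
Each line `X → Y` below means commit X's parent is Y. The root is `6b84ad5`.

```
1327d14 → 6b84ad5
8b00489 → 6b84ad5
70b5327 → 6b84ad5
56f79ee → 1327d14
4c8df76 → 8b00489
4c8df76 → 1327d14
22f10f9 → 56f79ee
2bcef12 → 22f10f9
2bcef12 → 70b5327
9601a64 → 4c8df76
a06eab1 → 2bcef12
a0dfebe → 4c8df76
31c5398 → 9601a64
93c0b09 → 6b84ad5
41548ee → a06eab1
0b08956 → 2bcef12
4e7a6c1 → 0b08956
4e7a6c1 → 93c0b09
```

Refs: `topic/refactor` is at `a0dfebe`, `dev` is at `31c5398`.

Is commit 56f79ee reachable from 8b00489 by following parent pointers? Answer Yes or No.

No

Ancestors of 8b00489: {6b84ad5, 8b00489}.
56f79ee is not in that set, so it is not an ancestor of 8b00489.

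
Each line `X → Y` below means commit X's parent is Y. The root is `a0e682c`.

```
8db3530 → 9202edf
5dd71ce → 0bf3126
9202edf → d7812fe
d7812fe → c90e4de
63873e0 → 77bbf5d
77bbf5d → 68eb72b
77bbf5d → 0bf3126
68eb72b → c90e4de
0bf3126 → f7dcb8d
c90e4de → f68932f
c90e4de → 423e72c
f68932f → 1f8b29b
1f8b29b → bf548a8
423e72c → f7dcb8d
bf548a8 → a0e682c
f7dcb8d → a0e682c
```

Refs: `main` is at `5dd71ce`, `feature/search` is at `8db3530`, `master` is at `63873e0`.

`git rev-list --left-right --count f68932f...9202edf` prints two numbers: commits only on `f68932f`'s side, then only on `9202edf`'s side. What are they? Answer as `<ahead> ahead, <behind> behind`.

0 ahead, 5 behind

Reachable from f68932f: {1f8b29b, a0e682c, bf548a8, f68932f}.
Reachable from 9202edf: {1f8b29b, 423e72c, 9202edf, a0e682c, bf548a8, c90e4de, d7812fe, f68932f, f7dcb8d}.
Only in f68932f's history (ahead): {} — 0.
Only in 9202edf's history (behind): {423e72c, 9202edf, c90e4de, d7812fe, f7dcb8d} — 5.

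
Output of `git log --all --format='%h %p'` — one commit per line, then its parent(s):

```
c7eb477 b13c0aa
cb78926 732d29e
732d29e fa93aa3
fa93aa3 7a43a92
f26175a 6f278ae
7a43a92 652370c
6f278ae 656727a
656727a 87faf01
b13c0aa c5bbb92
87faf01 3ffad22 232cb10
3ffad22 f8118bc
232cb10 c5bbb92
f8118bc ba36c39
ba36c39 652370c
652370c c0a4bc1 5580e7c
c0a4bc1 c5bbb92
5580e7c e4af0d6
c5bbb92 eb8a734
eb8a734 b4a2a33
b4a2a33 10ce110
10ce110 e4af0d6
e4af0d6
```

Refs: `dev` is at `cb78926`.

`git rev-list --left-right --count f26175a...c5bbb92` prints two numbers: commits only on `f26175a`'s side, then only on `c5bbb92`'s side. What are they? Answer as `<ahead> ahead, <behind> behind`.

11 ahead, 0 behind

Reachable from f26175a: {10ce110, 232cb10, 3ffad22, 5580e7c, 652370c, 656727a, 6f278ae, 87faf01, b4a2a33, ba36c39, c0a4bc1, c5bbb92, e4af0d6, eb8a734, f26175a, f8118bc}.
Reachable from c5bbb92: {10ce110, b4a2a33, c5bbb92, e4af0d6, eb8a734}.
Only in f26175a's history (ahead): {232cb10, 3ffad22, 5580e7c, 652370c, 656727a, 6f278ae, 87faf01, ba36c39, c0a4bc1, f26175a, f8118bc} — 11.
Only in c5bbb92's history (behind): {} — 0.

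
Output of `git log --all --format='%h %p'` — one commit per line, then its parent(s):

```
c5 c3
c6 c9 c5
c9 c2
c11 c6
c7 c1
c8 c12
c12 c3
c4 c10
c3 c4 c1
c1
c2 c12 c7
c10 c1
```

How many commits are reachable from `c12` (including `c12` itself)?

5

Walking parent pointers from c12: reachable set = {c1, c10, c12, c3, c4}.
That is 5 commits.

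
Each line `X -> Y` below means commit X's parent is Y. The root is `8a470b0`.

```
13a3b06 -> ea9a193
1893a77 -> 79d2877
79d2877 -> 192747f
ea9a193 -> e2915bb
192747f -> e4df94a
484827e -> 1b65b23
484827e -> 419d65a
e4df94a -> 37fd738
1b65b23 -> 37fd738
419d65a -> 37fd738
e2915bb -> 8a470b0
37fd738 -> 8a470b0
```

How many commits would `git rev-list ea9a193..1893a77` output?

5

Reachable from 1893a77: {1893a77, 192747f, 37fd738, 79d2877, 8a470b0, e4df94a}.
Reachable from ea9a193: {8a470b0, e2915bb, ea9a193}.
In 1893a77's history but not ea9a193's: {1893a77, 192747f, 37fd738, 79d2877, e4df94a} — 5 commits.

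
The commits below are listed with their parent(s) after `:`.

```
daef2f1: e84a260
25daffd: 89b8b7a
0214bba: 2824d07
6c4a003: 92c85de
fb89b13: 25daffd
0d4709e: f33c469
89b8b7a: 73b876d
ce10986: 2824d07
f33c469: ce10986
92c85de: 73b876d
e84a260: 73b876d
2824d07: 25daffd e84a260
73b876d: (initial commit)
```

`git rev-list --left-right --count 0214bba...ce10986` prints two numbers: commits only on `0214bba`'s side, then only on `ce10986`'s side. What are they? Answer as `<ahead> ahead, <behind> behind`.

Reachable from 0214bba: {0214bba, 25daffd, 2824d07, 73b876d, 89b8b7a, e84a260}.
Reachable from ce10986: {25daffd, 2824d07, 73b876d, 89b8b7a, ce10986, e84a260}.
Only in 0214bba's history (ahead): {0214bba} — 1.
Only in ce10986's history (behind): {ce10986} — 1.

1 ahead, 1 behind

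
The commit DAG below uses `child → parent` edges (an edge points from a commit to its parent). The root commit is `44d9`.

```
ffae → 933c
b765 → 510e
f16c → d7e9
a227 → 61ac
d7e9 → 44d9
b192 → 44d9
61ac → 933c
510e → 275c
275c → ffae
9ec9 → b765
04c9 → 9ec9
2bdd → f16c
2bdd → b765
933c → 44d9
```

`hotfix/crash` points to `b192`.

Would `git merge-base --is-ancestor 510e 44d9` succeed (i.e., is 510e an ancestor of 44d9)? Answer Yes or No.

Ancestors of 44d9: {44d9}.
510e is not in that set, so it is not an ancestor of 44d9.

No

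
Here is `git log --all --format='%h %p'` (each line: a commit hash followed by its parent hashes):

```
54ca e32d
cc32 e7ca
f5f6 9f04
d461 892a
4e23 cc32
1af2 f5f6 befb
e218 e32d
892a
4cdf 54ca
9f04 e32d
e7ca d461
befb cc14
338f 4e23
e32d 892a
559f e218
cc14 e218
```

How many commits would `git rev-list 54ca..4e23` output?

4

Reachable from 4e23: {4e23, 892a, cc32, d461, e7ca}.
Reachable from 54ca: {54ca, 892a, e32d}.
In 4e23's history but not 54ca's: {4e23, cc32, d461, e7ca} — 4 commits.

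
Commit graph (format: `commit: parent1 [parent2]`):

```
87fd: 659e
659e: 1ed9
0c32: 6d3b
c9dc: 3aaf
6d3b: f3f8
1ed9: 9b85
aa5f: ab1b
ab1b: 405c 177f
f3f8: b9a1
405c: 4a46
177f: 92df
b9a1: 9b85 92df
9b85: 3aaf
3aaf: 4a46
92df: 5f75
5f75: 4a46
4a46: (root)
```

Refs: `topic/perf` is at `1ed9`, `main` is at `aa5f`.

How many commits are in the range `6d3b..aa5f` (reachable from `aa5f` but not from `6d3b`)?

4

Reachable from aa5f: {177f, 405c, 4a46, 5f75, 92df, aa5f, ab1b}.
Reachable from 6d3b: {3aaf, 4a46, 5f75, 6d3b, 92df, 9b85, b9a1, f3f8}.
In aa5f's history but not 6d3b's: {177f, 405c, aa5f, ab1b} — 4 commits.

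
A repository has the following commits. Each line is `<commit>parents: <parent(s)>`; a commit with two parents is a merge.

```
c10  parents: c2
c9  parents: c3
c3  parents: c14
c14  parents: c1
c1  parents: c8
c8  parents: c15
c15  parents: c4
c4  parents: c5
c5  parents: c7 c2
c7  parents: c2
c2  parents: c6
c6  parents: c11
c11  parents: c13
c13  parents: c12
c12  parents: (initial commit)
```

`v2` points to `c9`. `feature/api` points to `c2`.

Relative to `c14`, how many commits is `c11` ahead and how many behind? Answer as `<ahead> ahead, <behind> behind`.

Reachable from c11: {c11, c12, c13}.
Reachable from c14: {c1, c11, c12, c13, c14, c15, c2, c4, c5, c6, c7, c8}.
Only in c11's history (ahead): {} — 0.
Only in c14's history (behind): {c1, c14, c15, c2, c4, c5, c6, c7, c8} — 9.

0 ahead, 9 behind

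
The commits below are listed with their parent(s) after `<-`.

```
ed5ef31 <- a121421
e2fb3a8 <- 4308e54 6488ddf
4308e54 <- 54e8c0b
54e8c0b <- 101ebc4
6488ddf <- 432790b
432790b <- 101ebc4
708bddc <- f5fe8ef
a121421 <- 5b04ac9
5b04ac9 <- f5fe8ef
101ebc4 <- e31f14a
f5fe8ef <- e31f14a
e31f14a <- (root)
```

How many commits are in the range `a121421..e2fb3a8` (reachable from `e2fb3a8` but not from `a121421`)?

6

Reachable from e2fb3a8: {101ebc4, 4308e54, 432790b, 54e8c0b, 6488ddf, e2fb3a8, e31f14a}.
Reachable from a121421: {5b04ac9, a121421, e31f14a, f5fe8ef}.
In e2fb3a8's history but not a121421's: {101ebc4, 4308e54, 432790b, 54e8c0b, 6488ddf, e2fb3a8} — 6 commits.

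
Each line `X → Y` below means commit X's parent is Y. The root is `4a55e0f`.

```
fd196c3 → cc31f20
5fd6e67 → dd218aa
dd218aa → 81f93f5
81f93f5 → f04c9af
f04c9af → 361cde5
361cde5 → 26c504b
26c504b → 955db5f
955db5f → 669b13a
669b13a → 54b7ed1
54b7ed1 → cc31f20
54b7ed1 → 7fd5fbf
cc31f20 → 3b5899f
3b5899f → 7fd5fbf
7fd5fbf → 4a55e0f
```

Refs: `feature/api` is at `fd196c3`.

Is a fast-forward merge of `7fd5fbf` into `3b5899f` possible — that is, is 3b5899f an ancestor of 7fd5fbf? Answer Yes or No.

No

A fast-forward from 3b5899f to 7fd5fbf is possible iff 3b5899f is an ancestor of 7fd5fbf.
Ancestors of 7fd5fbf: {4a55e0f, 7fd5fbf}.
3b5899f is not among them, so fast-forward is not possible.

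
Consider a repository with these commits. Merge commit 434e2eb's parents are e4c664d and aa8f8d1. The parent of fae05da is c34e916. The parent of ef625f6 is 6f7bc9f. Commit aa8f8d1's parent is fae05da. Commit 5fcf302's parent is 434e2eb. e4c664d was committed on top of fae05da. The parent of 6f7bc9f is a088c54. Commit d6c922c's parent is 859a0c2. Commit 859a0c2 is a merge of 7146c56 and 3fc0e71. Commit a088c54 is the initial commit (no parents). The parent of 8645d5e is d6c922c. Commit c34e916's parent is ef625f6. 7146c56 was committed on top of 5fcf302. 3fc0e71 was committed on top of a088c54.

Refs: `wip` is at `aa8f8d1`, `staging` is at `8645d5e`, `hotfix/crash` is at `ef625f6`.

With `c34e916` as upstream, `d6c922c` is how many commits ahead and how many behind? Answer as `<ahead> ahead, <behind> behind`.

9 ahead, 0 behind

Reachable from d6c922c: {3fc0e71, 434e2eb, 5fcf302, 6f7bc9f, 7146c56, 859a0c2, a088c54, aa8f8d1, c34e916, d6c922c, e4c664d, ef625f6, fae05da}.
Reachable from c34e916: {6f7bc9f, a088c54, c34e916, ef625f6}.
Only in d6c922c's history (ahead): {3fc0e71, 434e2eb, 5fcf302, 7146c56, 859a0c2, aa8f8d1, d6c922c, e4c664d, fae05da} — 9.
Only in c34e916's history (behind): {} — 0.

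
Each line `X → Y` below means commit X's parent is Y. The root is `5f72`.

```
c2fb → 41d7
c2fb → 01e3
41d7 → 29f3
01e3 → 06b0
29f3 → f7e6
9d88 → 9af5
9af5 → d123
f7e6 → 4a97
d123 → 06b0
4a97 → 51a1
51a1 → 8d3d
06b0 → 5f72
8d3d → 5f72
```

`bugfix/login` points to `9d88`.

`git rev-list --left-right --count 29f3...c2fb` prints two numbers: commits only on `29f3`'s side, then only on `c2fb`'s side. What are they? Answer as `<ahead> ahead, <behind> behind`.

0 ahead, 4 behind

Reachable from 29f3: {29f3, 4a97, 51a1, 5f72, 8d3d, f7e6}.
Reachable from c2fb: {01e3, 06b0, 29f3, 41d7, 4a97, 51a1, 5f72, 8d3d, c2fb, f7e6}.
Only in 29f3's history (ahead): {} — 0.
Only in c2fb's history (behind): {01e3, 06b0, 41d7, c2fb} — 4.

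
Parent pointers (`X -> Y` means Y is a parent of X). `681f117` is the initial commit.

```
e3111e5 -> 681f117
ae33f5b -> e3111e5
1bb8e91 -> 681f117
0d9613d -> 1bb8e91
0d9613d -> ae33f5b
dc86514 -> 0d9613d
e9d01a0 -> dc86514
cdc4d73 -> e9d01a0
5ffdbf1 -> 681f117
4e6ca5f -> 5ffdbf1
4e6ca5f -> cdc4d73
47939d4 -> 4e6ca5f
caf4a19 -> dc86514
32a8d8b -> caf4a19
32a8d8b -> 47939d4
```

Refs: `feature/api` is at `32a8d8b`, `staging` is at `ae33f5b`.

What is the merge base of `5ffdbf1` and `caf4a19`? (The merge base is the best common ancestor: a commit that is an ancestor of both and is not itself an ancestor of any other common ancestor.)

681f117

Ancestors of 5ffdbf1: {5ffdbf1, 681f117}.
Ancestors of caf4a19: {0d9613d, 1bb8e91, 681f117, ae33f5b, caf4a19, dc86514, e3111e5}.
Common ancestors: {681f117}.
The only common ancestor is 681f117, so it is the merge base.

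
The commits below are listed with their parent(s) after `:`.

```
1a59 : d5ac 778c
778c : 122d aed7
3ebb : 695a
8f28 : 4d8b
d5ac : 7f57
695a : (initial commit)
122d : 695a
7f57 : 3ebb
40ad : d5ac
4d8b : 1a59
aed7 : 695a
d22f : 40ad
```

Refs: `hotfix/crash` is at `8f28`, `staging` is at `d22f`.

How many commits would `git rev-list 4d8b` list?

Walking parent pointers from 4d8b: reachable set = {122d, 1a59, 3ebb, 4d8b, 695a, 778c, 7f57, aed7, d5ac}.
That is 9 commits.

9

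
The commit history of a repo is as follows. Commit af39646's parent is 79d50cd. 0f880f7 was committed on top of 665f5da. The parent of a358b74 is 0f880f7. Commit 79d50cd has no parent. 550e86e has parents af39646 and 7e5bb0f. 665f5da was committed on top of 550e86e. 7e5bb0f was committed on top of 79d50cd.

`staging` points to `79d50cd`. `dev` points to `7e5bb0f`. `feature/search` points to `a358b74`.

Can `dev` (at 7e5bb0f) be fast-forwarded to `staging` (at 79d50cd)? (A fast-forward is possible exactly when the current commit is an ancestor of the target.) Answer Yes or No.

A fast-forward from 7e5bb0f to 79d50cd is possible iff 7e5bb0f is an ancestor of 79d50cd.
Ancestors of 79d50cd: {79d50cd}.
7e5bb0f is not among them, so fast-forward is not possible.

No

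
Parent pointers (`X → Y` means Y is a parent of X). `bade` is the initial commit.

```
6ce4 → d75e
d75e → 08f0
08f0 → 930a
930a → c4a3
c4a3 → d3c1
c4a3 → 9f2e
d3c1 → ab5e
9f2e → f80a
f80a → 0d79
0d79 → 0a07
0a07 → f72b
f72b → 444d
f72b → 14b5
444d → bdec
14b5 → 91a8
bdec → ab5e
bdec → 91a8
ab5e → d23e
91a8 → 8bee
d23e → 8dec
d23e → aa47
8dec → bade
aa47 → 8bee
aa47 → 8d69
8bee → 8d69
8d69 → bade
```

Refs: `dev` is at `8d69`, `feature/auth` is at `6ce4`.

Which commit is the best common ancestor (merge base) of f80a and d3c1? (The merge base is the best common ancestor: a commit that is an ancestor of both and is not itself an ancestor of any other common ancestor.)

Ancestors of f80a: {0a07, 0d79, 14b5, 444d, 8bee, 8d69, 8dec, 91a8, aa47, ab5e, bade, bdec, d23e, f72b, f80a}.
Ancestors of d3c1: {8bee, 8d69, 8dec, aa47, ab5e, bade, d23e, d3c1}.
Common ancestors: {8bee, 8d69, 8dec, aa47, ab5e, bade, d23e}.
Among these, ab5e is not an ancestor of any other common ancestor — it is the merge base.

ab5e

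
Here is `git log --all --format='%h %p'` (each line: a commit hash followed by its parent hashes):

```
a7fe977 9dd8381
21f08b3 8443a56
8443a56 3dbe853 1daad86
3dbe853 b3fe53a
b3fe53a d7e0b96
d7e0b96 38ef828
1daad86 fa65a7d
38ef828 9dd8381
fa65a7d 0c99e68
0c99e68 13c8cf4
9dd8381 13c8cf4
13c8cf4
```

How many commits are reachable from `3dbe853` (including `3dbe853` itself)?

6

Walking parent pointers from 3dbe853: reachable set = {13c8cf4, 38ef828, 3dbe853, 9dd8381, b3fe53a, d7e0b96}.
That is 6 commits.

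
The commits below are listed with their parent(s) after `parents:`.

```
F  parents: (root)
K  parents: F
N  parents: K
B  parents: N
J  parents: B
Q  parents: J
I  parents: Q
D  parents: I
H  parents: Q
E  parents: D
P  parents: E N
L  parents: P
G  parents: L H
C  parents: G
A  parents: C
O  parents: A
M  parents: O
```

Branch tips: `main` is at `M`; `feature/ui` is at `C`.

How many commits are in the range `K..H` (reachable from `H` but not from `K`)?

5

Reachable from H: {B, F, H, J, K, N, Q}.
Reachable from K: {F, K}.
In H's history but not K's: {B, H, J, N, Q} — 5 commits.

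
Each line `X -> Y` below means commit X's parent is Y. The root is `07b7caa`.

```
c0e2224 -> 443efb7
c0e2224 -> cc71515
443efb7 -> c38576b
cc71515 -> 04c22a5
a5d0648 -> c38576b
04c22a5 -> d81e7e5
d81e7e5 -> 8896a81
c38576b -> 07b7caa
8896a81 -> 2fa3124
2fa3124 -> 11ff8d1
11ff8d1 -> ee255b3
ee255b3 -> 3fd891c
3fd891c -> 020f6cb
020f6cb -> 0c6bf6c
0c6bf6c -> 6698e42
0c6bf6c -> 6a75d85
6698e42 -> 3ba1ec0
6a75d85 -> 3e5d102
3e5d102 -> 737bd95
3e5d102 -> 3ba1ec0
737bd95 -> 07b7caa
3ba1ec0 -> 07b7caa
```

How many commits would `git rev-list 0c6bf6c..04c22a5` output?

8

Reachable from 04c22a5: {020f6cb, 04c22a5, 07b7caa, 0c6bf6c, 11ff8d1, 2fa3124, 3ba1ec0, 3e5d102, 3fd891c, 6698e42, 6a75d85, 737bd95, 8896a81, d81e7e5, ee255b3}.
Reachable from 0c6bf6c: {07b7caa, 0c6bf6c, 3ba1ec0, 3e5d102, 6698e42, 6a75d85, 737bd95}.
In 04c22a5's history but not 0c6bf6c's: {020f6cb, 04c22a5, 11ff8d1, 2fa3124, 3fd891c, 8896a81, d81e7e5, ee255b3} — 8 commits.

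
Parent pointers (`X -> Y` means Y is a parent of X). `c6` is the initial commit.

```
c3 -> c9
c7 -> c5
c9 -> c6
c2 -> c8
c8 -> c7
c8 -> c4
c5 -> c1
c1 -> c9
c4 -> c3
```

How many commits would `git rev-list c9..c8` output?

Reachable from c8: {c1, c3, c4, c5, c6, c7, c8, c9}.
Reachable from c9: {c6, c9}.
In c8's history but not c9's: {c1, c3, c4, c5, c7, c8} — 6 commits.

6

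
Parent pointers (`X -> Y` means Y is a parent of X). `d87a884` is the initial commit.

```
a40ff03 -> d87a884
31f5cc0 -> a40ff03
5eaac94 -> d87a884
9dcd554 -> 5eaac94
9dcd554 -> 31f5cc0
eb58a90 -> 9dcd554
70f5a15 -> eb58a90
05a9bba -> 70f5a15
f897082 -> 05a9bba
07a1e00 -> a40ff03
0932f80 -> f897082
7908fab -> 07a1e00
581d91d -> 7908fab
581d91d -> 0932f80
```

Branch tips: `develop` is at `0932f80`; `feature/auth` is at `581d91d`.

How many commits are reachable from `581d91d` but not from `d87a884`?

Reachable from 581d91d: {05a9bba, 07a1e00, 0932f80, 31f5cc0, 581d91d, 5eaac94, 70f5a15, 7908fab, 9dcd554, a40ff03, d87a884, eb58a90, f897082}.
Reachable from d87a884: {d87a884}.
In 581d91d's history but not d87a884's: {05a9bba, 07a1e00, 0932f80, 31f5cc0, 581d91d, 5eaac94, 70f5a15, 7908fab, 9dcd554, a40ff03, eb58a90, f897082} — 12 commits.

12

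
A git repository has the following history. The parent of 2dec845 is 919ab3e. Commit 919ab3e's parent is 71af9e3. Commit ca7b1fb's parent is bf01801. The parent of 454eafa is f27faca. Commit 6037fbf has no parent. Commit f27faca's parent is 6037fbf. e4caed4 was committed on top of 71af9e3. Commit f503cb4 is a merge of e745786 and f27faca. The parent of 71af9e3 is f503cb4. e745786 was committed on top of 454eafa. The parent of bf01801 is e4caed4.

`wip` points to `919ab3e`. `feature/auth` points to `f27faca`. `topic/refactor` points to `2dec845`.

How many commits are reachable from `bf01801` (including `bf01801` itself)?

8

Walking parent pointers from bf01801: reachable set = {454eafa, 6037fbf, 71af9e3, bf01801, e4caed4, e745786, f27faca, f503cb4}.
That is 8 commits.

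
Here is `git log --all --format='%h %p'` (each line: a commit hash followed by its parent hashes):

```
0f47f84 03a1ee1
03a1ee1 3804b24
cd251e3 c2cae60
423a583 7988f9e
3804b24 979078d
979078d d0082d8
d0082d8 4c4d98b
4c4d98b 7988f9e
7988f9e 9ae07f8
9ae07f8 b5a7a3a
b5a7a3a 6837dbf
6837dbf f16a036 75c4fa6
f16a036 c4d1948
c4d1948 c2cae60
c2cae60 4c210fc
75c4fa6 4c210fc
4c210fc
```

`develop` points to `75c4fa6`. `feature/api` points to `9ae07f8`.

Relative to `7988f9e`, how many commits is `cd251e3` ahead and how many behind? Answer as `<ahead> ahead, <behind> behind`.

Reachable from cd251e3: {4c210fc, c2cae60, cd251e3}.
Reachable from 7988f9e: {4c210fc, 6837dbf, 75c4fa6, 7988f9e, 9ae07f8, b5a7a3a, c2cae60, c4d1948, f16a036}.
Only in cd251e3's history (ahead): {cd251e3} — 1.
Only in 7988f9e's history (behind): {6837dbf, 75c4fa6, 7988f9e, 9ae07f8, b5a7a3a, c4d1948, f16a036} — 7.

1 ahead, 7 behind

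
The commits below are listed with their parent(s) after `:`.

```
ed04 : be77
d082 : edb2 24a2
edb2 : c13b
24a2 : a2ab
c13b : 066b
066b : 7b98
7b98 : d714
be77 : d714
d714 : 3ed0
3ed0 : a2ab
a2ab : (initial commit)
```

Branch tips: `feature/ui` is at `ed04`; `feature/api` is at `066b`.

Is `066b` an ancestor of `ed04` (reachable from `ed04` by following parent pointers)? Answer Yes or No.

No

Ancestors of ed04: {3ed0, a2ab, be77, d714, ed04}.
066b is not in that set, so it is not an ancestor of ed04.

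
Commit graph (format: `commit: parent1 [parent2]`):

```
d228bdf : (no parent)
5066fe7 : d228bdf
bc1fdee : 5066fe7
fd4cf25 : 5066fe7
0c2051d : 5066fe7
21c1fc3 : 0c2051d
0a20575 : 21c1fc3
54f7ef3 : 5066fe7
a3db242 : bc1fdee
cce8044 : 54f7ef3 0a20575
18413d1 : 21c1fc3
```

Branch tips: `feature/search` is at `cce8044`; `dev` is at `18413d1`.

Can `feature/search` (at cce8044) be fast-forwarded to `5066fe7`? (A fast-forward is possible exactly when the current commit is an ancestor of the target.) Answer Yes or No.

No

A fast-forward from cce8044 to 5066fe7 is possible iff cce8044 is an ancestor of 5066fe7.
Ancestors of 5066fe7: {5066fe7, d228bdf}.
cce8044 is not among them, so fast-forward is not possible.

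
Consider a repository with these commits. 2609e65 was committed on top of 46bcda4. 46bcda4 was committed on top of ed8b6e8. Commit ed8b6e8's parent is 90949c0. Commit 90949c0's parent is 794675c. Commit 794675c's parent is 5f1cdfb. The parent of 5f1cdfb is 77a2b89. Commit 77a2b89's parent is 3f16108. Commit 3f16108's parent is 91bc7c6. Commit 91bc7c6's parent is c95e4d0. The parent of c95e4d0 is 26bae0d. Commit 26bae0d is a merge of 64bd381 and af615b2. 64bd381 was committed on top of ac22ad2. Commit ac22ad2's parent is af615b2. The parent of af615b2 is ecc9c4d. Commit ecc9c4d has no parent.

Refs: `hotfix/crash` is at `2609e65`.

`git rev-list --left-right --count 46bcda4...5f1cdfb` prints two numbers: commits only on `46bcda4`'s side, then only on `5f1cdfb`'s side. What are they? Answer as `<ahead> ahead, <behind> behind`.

4 ahead, 0 behind

Reachable from 46bcda4: {26bae0d, 3f16108, 46bcda4, 5f1cdfb, 64bd381, 77a2b89, 794675c, 90949c0, 91bc7c6, ac22ad2, af615b2, c95e4d0, ecc9c4d, ed8b6e8}.
Reachable from 5f1cdfb: {26bae0d, 3f16108, 5f1cdfb, 64bd381, 77a2b89, 91bc7c6, ac22ad2, af615b2, c95e4d0, ecc9c4d}.
Only in 46bcda4's history (ahead): {46bcda4, 794675c, 90949c0, ed8b6e8} — 4.
Only in 5f1cdfb's history (behind): {} — 0.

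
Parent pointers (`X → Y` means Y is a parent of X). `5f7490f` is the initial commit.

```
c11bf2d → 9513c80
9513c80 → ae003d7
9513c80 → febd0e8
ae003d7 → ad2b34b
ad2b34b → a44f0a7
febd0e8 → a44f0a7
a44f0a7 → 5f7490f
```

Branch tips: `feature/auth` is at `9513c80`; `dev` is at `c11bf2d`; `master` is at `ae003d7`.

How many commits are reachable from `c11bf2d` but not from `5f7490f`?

6

Reachable from c11bf2d: {5f7490f, 9513c80, a44f0a7, ad2b34b, ae003d7, c11bf2d, febd0e8}.
Reachable from 5f7490f: {5f7490f}.
In c11bf2d's history but not 5f7490f's: {9513c80, a44f0a7, ad2b34b, ae003d7, c11bf2d, febd0e8} — 6 commits.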